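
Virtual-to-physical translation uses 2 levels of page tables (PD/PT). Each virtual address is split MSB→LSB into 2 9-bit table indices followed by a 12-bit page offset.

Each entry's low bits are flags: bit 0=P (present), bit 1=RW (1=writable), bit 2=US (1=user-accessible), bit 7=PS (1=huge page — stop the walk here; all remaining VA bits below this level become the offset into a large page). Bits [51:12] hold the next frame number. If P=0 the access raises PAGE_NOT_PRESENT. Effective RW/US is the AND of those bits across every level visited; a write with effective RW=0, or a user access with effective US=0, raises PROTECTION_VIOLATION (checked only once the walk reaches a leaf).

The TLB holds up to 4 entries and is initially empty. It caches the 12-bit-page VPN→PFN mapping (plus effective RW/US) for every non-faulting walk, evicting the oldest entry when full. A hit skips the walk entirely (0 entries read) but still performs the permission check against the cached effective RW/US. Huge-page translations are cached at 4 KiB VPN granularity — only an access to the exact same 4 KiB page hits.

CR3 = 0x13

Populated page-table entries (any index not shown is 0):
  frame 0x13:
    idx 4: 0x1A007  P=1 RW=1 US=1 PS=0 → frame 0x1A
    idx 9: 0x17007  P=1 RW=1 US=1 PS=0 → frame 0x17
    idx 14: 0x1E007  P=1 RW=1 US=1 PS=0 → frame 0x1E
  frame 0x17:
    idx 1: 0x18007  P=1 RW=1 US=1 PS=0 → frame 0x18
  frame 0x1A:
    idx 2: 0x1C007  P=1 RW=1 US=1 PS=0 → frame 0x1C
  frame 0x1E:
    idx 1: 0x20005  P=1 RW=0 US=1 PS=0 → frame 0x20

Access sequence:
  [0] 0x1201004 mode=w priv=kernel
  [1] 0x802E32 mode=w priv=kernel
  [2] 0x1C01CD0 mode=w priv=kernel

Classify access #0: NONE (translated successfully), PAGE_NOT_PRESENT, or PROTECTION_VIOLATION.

Per-access translation:
#0 VA=0x1201004 (w,kernel):
  L0 @0x13[9] → 0x17007  P=1,RW=1,US=1,PS=0
  L1 @0x17[1] → 0x18007  P=1,RW=1,US=1,PS=0
  ✓ 0x18004  — 2 lookups
#1 VA=0x802E32 (w,kernel):
  L0 @0x13[4] → 0x1A007  P=1,RW=1,US=1,PS=0
  L1 @0x1A[2] → 0x1C007  P=1,RW=1,US=1,PS=0
  ✓ 0x1CE32  — 2 lookups
#2 VA=0x1C01CD0 (w,kernel):
  L0 @0x13[14] → 0x1E007  P=1,RW=1,US=1,PS=0
  L1 @0x1E[1] → 0x20005  P=1,RW=0,US=1,PS=0
  ⇒ fault: PROTECTION_VIOLATION  — 2 lookups

Access #0 fault: NONE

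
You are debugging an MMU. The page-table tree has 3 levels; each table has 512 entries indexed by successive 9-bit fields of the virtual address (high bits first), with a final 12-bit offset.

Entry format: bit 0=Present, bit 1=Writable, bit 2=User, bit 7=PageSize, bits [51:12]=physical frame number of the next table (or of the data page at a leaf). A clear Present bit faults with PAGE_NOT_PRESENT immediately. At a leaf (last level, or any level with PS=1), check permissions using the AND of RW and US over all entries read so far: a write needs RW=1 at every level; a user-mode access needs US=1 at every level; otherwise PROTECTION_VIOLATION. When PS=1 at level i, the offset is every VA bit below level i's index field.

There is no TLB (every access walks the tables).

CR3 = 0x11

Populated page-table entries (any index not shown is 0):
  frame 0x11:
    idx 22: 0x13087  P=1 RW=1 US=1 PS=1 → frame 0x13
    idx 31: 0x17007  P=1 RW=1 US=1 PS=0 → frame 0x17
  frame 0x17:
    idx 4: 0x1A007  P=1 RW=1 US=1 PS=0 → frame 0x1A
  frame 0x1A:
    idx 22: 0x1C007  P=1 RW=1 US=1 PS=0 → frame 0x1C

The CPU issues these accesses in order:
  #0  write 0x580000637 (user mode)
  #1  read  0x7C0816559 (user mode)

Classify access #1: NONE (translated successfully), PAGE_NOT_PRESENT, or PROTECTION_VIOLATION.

Per-access translation:
#0 VA=0x580000637 (w,user):
  lvl0: tbl 0x11, slot 22 ⇒ 0x13087 (P1/RW1/US1/PS1)
  → PA=0x13637 (huge @L0)  (1 entries read)
#1 VA=0x7C0816559 (r,user):
  lvl0: tbl 0x11, slot 31 ⇒ 0x17007 (P1/RW1/US1/PS0)
  lvl1: tbl 0x17, slot 4 ⇒ 0x1A007 (P1/RW1/US1/PS0)
  lvl2: tbl 0x1A, slot 22 ⇒ 0x1C007 (P1/RW1/US1/PS0)
  → PA=0x1C559  (3 entries read)

Access #1 fault: NONE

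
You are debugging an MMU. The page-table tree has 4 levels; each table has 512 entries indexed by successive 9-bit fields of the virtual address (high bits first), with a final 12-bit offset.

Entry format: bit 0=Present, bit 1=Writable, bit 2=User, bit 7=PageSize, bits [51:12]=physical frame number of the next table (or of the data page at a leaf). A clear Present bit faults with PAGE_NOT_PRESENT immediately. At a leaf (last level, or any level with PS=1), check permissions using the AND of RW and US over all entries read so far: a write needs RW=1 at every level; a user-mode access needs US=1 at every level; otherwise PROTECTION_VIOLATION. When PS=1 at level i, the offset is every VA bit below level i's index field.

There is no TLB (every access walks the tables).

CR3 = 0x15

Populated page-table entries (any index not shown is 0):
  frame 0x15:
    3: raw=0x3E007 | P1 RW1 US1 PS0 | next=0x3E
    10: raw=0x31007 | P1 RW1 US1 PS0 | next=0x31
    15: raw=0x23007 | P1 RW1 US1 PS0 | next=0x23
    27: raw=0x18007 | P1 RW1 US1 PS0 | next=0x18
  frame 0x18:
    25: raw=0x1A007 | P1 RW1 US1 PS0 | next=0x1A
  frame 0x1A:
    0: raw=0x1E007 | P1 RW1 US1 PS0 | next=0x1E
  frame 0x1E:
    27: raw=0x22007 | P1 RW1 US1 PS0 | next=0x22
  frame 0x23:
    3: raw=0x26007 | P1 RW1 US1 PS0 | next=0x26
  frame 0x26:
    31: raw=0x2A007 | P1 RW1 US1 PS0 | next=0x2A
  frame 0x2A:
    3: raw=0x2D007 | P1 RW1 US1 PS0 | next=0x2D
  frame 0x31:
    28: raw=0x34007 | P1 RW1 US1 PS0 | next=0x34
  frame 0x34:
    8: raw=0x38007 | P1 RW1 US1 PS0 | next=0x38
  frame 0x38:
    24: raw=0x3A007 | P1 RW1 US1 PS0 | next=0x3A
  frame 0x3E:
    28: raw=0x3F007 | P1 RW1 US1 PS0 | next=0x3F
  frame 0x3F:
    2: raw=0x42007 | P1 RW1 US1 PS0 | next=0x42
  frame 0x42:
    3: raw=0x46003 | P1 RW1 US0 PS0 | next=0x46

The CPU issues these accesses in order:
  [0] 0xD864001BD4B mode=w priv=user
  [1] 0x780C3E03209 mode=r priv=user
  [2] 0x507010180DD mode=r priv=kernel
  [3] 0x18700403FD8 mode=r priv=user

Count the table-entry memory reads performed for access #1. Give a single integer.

Per-access translation:
#0 VA=0xD864001BD4B (w,user):
  [0] read 0x15 idx=27: raw=0x18007 flags P=1 W=1 U=1 S=0
  [1] read 0x18 idx=25: raw=0x1A007 flags P=1 W=1 U=1 S=0
  [2] read 0x1A idx=0: raw=0x1E007 flags P=1 W=1 U=1 S=0
  [3] read 0x1E idx=27: raw=0x22007 flags P=1 W=1 U=1 S=0
  → PA=0x22D4B  (4 entries read)
#1 VA=0x780C3E03209 (r,user):
  [0] read 0x15 idx=15: raw=0x23007 flags P=1 W=1 U=1 S=0
  [1] read 0x23 idx=3: raw=0x26007 flags P=1 W=1 U=1 S=0
  [2] read 0x26 idx=31: raw=0x2A007 flags P=1 W=1 U=1 S=0
  [3] read 0x2A idx=3: raw=0x2D007 flags P=1 W=1 U=1 S=0
  → PA=0x2D209  (4 entries read)
#2 VA=0x507010180DD (r,kernel):
  [0] read 0x15 idx=10: raw=0x31007 flags P=1 W=1 U=1 S=0
  [1] read 0x31 idx=28: raw=0x34007 flags P=1 W=1 U=1 S=0
  [2] read 0x34 idx=8: raw=0x38007 flags P=1 W=1 U=1 S=0
  [3] read 0x38 idx=24: raw=0x3A007 flags P=1 W=1 U=1 S=0
  → PA=0x3A0DD  (4 entries read)
#3 VA=0x18700403FD8 (r,user):
  [0] read 0x15 idx=3: raw=0x3E007 flags P=1 W=1 U=1 S=0
  [1] read 0x3E idx=28: raw=0x3F007 flags P=1 W=1 U=1 S=0
  [2] read 0x3F idx=2: raw=0x42007 flags P=1 W=1 U=1 S=0
  [3] read 0x42 idx=3: raw=0x46003 flags P=1 W=1 U=0 S=0
  → PROTECTION_VIOLATION  (4 entries read)

Entries read for #1: 4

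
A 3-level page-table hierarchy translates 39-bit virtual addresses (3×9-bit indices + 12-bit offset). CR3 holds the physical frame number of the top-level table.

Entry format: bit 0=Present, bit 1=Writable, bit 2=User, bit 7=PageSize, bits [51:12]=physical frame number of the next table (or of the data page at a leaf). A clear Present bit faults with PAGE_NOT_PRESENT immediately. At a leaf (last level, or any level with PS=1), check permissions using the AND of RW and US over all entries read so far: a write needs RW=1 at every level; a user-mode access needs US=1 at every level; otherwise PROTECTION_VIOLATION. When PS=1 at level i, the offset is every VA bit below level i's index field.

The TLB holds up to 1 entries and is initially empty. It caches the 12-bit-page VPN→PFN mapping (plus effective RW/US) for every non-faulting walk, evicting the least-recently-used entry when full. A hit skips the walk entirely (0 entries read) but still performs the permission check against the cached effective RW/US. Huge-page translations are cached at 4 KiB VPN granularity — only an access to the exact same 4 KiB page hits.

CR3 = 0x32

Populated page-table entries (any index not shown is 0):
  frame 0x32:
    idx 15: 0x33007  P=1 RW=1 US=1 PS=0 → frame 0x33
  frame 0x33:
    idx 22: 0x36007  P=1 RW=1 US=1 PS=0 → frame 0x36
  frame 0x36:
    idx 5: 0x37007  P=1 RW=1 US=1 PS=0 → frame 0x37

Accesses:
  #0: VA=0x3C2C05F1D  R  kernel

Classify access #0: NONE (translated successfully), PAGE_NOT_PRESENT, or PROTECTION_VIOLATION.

Per-access translation:
#0 VA=0x3C2C05F1D (r,kernel):
  lvl0: tbl 0x32, slot 15 ⇒ 0x33007 (P1/RW1/US1/PS0)
  lvl1: tbl 0x33, slot 22 ⇒ 0x36007 (P1/RW1/US1/PS0)
  lvl2: tbl 0x36, slot 5 ⇒ 0x37007 (P1/RW1/US1/PS0)
  ✓ 0x37F1D  — 3 lookups

Access #0 fault: NONE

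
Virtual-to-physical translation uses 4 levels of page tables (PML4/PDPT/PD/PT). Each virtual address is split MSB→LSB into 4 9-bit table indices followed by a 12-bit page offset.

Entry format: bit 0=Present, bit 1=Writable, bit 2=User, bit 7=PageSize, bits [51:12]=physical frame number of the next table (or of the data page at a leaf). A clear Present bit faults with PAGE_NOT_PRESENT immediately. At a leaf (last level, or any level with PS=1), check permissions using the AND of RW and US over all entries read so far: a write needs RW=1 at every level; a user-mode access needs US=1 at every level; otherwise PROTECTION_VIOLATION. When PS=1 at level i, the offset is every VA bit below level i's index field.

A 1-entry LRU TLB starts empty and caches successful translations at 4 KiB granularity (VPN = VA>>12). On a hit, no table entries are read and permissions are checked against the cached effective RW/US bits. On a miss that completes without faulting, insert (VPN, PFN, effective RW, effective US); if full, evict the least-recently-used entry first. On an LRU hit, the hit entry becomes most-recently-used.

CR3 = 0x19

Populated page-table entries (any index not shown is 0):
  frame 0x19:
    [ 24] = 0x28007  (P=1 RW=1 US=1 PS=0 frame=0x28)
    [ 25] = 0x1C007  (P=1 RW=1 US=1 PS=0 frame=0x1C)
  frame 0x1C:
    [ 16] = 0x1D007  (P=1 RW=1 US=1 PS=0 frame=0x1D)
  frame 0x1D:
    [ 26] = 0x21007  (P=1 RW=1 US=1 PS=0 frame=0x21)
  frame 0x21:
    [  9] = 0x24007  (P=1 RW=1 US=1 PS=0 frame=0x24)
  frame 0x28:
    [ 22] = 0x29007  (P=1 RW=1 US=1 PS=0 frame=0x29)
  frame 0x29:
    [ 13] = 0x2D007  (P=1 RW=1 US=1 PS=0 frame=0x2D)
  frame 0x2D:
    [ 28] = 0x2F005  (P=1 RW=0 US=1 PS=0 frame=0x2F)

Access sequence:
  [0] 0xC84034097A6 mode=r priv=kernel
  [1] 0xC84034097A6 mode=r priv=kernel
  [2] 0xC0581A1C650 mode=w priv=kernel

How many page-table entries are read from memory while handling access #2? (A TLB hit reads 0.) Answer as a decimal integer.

Per-access translation:
#0 VA=0xC84034097A6 (r,kernel):
  L0: frame=0x19 idx=25 entry=0x1C007 [P=1 RW=1 US=1 PS=0]
  L1: frame=0x1C idx=16 entry=0x1D007 [P=1 RW=1 US=1 PS=0]
  L2: frame=0x1D idx=26 entry=0x21007 [P=1 RW=1 US=1 PS=0]
  L3: frame=0x21 idx=9 entry=0x24007 [P=1 RW=1 US=1 PS=0]
  ✓ 0x247A6  — 4 lookups
#1 VA=0xC84034097A6 (r,kernel):
  TLB hit vpn=0xC8403409 → PA=0x247A6
#2 VA=0xC0581A1C650 (w,kernel):
  L0: frame=0x19 idx=24 entry=0x28007 [P=1 RW=1 US=1 PS=0]
  L1: frame=0x28 idx=22 entry=0x29007 [P=1 RW=1 US=1 PS=0]
  L2: frame=0x29 idx=13 entry=0x2D007 [P=1 RW=1 US=1 PS=0]
  L3: frame=0x2D idx=28 entry=0x2F005 [P=1 RW=0 US=1 PS=0]
  → PROTECTION_VIOLATION  (4 entries read)

Entries read for #2: 4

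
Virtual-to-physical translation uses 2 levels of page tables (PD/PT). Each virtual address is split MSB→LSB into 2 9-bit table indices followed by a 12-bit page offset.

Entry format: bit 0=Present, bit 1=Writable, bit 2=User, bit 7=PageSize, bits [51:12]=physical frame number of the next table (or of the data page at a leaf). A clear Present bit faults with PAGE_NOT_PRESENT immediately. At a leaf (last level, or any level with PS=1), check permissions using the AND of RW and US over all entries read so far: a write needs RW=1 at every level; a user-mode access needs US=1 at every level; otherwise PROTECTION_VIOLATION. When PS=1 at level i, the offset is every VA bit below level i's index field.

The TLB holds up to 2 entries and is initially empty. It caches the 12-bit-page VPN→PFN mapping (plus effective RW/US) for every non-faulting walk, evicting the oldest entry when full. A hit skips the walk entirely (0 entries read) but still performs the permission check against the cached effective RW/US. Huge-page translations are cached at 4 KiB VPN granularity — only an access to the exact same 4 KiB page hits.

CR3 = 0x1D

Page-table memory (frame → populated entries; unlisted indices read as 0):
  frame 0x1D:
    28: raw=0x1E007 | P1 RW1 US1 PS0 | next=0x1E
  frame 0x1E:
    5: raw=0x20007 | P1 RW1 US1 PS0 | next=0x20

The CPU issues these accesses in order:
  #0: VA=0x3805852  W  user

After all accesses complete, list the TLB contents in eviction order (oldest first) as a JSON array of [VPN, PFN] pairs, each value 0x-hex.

Per-access translation:
#0 VA=0x3805852 (w,user):
  lvl0: tbl 0x1D, slot 28 ⇒ 0x1E007 (P1/RW1/US1/PS0)
  lvl1: tbl 0x1E, slot 5 ⇒ 0x20007 (P1/RW1/US1/PS0)
  → PA=0x20852  (2 entries read)

TLB: [["0x3805", "0x20"]]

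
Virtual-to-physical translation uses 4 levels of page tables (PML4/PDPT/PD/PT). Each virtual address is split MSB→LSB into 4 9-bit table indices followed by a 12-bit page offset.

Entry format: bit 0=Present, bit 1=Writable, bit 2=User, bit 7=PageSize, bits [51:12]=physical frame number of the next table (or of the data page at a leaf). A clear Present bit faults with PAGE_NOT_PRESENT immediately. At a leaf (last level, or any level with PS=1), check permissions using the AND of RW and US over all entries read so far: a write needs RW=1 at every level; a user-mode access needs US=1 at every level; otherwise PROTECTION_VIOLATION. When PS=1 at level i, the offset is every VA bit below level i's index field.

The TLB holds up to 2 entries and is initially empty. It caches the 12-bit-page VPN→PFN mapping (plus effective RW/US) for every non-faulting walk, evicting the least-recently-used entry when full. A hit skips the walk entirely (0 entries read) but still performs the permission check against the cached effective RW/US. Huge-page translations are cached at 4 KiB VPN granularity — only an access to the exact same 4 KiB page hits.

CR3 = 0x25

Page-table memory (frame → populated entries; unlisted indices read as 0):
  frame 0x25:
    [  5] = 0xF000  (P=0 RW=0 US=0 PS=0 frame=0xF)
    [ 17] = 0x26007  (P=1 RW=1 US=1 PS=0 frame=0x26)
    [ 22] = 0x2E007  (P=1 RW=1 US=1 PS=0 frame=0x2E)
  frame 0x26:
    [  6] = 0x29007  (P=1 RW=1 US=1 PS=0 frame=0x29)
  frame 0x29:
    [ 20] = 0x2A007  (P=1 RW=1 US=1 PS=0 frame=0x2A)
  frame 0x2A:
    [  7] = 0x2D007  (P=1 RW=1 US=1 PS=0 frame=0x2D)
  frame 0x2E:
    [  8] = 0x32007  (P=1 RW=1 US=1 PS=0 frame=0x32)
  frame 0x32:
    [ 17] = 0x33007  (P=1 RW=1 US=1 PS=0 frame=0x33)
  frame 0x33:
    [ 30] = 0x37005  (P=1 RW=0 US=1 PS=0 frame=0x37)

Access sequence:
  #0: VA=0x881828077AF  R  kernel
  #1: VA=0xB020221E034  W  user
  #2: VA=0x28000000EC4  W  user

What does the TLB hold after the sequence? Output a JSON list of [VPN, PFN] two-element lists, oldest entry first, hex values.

Walk each access:
#0 VA=0x881828077AF (r,kernel):
  L0: frame=0x25 idx=17 entry=0x26007 [P=1 RW=1 US=1 PS=0]
  L1: frame=0x26 idx=6 entry=0x29007 [P=1 RW=1 US=1 PS=0]
  L2: frame=0x29 idx=20 entry=0x2A007 [P=1 RW=1 US=1 PS=0]
  L3: frame=0x2A idx=7 entry=0x2D007 [P=1 RW=1 US=1 PS=0]
  ✓ 0x2D7AF  — 4 lookups
#1 VA=0xB020221E034 (w,user):
  L0: frame=0x25 idx=22 entry=0x2E007 [P=1 RW=1 US=1 PS=0]
  L1: frame=0x2E idx=8 entry=0x32007 [P=1 RW=1 US=1 PS=0]
  L2: frame=0x32 idx=17 entry=0x33007 [P=1 RW=1 US=1 PS=0]
  L3: frame=0x33 idx=30 entry=0x37005 [P=1 RW=0 US=1 PS=0]
  ✗ PROTECTION_VIOLATION  [4 reads]
#2 VA=0x28000000EC4 (w,user):
  L0: frame=0x25 idx=5 entry=0xF000 [P=0 RW=0 US=0 PS=0]
  ✗ PAGE_NOT_PRESENT  [1 reads]

TLB: [["0x88182807", "0x2D"]]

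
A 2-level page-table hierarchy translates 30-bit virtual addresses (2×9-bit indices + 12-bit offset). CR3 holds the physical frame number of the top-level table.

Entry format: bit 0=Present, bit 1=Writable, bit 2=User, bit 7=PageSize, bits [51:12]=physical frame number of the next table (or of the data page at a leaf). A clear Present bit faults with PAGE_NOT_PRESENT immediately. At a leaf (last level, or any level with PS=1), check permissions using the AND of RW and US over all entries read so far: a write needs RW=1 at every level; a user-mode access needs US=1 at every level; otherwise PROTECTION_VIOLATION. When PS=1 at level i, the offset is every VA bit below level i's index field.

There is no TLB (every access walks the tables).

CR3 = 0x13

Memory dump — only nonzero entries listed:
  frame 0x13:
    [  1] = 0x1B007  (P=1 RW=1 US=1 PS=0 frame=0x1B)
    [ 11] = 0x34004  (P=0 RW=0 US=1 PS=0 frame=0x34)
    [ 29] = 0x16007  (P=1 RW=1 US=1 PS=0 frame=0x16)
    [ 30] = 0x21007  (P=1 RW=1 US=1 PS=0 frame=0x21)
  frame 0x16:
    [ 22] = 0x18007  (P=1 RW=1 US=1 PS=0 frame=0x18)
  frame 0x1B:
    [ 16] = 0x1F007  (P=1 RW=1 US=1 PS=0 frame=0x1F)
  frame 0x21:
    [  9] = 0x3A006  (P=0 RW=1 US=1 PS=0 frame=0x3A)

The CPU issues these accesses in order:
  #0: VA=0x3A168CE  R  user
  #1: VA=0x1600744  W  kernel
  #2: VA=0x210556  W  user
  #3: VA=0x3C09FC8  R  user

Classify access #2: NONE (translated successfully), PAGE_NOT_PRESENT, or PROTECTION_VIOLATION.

Trace:
#0 VA=0x3A168CE (r,user):
  L0 @0x13[29] → 0x16007  P=1,RW=1,US=1,PS=0
  L1 @0x16[22] → 0x18007  P=1,RW=1,US=1,PS=0
  → PA=0x188CE  (2 entries read)
#1 VA=0x1600744 (w,kernel):
  L0 @0x13[11] → 0x34004  P=0,RW=0,US=1,PS=0
  ⇒ fault: PAGE_NOT_PRESENT  — 1 lookups
#2 VA=0x210556 (w,user):
  L0 @0x13[1] → 0x1B007  P=1,RW=1,US=1,PS=0
  L1 @0x1B[16] → 0x1F007  P=1,RW=1,US=1,PS=0
  → PA=0x1F556  (2 entries read)
#3 VA=0x3C09FC8 (r,user):
  L0 @0x13[30] → 0x21007  P=1,RW=1,US=1,PS=0
  L1 @0x21[9] → 0x3A006  P=0,RW=1,US=1,PS=0
  ⇒ fault: PAGE_NOT_PRESENT  — 2 lookups

Access #2 fault: NONE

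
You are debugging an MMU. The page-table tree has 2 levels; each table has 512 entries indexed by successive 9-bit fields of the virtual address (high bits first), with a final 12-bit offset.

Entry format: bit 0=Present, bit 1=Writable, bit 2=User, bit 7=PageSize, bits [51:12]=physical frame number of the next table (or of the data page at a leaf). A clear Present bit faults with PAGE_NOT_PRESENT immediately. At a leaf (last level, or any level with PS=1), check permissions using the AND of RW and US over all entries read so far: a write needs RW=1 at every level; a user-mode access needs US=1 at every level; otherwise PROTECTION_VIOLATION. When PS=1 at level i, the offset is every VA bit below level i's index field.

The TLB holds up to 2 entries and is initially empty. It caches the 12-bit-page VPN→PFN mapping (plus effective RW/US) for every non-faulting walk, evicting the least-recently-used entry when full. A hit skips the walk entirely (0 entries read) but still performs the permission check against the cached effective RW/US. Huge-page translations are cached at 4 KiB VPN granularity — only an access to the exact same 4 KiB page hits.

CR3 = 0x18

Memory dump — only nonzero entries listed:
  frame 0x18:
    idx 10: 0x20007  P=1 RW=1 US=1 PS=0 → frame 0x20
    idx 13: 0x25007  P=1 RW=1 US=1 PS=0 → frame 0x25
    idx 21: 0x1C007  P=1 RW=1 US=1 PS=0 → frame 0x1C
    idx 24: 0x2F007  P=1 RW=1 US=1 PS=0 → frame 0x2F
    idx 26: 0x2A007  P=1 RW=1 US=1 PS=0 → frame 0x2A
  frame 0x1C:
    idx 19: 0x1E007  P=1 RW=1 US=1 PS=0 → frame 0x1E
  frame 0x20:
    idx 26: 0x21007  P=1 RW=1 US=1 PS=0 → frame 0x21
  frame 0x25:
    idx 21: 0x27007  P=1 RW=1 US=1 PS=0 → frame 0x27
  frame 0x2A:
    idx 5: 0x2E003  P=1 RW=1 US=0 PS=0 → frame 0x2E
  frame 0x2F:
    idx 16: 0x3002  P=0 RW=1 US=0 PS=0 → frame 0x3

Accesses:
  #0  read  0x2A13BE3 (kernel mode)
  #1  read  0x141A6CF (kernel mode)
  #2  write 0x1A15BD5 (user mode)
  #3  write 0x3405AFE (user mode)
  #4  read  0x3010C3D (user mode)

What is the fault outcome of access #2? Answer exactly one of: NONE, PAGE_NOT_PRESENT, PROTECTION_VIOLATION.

Walk each access:
#0 VA=0x2A13BE3 (r,kernel):
  lvl0: tbl 0x18, slot 21 ⇒ 0x1C007 (P1/RW1/US1/PS0)
  lvl1: tbl 0x1C, slot 19 ⇒ 0x1E007 (P1/RW1/US1/PS0)
  ✓ 0x1EBE3  — 2 lookups
#1 VA=0x141A6CF (r,kernel):
  lvl0: tbl 0x18, slot 10 ⇒ 0x20007 (P1/RW1/US1/PS0)
  lvl1: tbl 0x20, slot 26 ⇒ 0x21007 (P1/RW1/US1/PS0)
  ✓ 0x216CF  — 2 lookups
#2 VA=0x1A15BD5 (w,user):
  lvl0: tbl 0x18, slot 13 ⇒ 0x25007 (P1/RW1/US1/PS0)
  lvl1: tbl 0x25, slot 21 ⇒ 0x27007 (P1/RW1/US1/PS0)
  ✓ 0x27BD5  — 2 lookups
#3 VA=0x3405AFE (w,user):
  lvl0: tbl 0x18, slot 26 ⇒ 0x2A007 (P1/RW1/US1/PS0)
  lvl1: tbl 0x2A, slot 5 ⇒ 0x2E003 (P1/RW1/US0/PS0)
  ⇒ fault: PROTECTION_VIOLATION  — 2 lookups
#4 VA=0x3010C3D (r,user):
  lvl0: tbl 0x18, slot 24 ⇒ 0x2F007 (P1/RW1/US1/PS0)
  lvl1: tbl 0x2F, slot 16 ⇒ 0x3002 (P0/RW1/US0/PS0)
  ⇒ fault: PAGE_NOT_PRESENT  — 2 lookups

Access #2 fault: NONE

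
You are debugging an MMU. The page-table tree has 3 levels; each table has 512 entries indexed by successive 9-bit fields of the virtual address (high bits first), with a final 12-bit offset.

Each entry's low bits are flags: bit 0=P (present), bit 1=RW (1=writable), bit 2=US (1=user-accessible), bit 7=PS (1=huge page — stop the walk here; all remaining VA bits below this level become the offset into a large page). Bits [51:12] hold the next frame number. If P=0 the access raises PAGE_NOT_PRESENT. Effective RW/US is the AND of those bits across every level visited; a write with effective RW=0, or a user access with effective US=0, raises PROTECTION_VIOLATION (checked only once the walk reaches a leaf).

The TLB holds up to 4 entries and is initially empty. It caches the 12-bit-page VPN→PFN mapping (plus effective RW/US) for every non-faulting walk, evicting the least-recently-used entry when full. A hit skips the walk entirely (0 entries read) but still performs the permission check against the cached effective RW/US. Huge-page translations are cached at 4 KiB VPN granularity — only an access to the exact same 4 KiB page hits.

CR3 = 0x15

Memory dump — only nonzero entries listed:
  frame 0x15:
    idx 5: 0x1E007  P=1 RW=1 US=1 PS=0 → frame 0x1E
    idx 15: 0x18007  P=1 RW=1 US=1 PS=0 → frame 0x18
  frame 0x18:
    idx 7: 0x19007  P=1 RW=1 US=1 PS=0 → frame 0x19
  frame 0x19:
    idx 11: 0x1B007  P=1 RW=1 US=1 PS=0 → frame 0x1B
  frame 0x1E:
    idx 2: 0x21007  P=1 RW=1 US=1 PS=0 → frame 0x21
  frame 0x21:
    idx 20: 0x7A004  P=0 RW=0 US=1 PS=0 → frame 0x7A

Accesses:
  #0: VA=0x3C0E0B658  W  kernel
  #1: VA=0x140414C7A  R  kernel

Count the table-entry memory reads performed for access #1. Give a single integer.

Walk each access:
#0 VA=0x3C0E0B658 (w,kernel):
  L0 @0x15[15] → 0x18007  P=1,RW=1,US=1,PS=0
  L1 @0x18[7] → 0x19007  P=1,RW=1,US=1,PS=0
  L2 @0x19[11] → 0x1B007  P=1,RW=1,US=1,PS=0
  ⇒ phys 0x1B658  [3 reads]
#1 VA=0x140414C7A (r,kernel):
  L0 @0x15[5] → 0x1E007  P=1,RW=1,US=1,PS=0
  L1 @0x1E[2] → 0x21007  P=1,RW=1,US=1,PS=0
  L2 @0x21[20] → 0x7A004  P=0,RW=0,US=1,PS=0
  ⇒ fault: PAGE_NOT_PRESENT  — 3 lookups

Entries read for #1: 3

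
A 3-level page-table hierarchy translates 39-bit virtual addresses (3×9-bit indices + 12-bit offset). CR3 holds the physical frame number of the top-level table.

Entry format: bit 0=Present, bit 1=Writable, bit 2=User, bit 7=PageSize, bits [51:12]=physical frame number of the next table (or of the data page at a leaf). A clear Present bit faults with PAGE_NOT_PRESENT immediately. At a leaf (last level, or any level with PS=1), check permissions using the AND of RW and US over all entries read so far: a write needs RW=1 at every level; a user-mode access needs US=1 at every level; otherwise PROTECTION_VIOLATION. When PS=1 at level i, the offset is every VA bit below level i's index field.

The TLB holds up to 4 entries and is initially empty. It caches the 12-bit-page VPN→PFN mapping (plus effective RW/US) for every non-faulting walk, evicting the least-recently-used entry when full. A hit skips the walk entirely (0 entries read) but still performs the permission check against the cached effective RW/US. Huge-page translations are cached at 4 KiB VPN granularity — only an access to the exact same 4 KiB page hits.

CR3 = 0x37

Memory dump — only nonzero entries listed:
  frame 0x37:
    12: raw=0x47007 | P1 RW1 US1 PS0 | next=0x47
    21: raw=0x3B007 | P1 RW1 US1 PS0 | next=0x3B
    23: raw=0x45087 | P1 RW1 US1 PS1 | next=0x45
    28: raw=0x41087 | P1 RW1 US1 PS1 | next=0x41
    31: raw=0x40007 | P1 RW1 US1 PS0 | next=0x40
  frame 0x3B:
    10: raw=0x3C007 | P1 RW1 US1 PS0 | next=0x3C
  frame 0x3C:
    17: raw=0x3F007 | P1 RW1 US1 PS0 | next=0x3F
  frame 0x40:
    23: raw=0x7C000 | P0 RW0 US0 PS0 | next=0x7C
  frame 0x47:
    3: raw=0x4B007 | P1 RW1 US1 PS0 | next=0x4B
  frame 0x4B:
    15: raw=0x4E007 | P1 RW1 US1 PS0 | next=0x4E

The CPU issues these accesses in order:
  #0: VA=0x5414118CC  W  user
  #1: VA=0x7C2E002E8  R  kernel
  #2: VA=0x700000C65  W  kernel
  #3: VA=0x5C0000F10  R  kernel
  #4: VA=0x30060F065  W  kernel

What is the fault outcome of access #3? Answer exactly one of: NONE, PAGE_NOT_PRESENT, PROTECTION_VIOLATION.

Per-access translation:
#0 VA=0x5414118CC (w,user):
  lvl0: tbl 0x37, slot 21 ⇒ 0x3B007 (P1/RW1/US1/PS0)
  lvl1: tbl 0x3B, slot 10 ⇒ 0x3C007 (P1/RW1/US1/PS0)
  lvl2: tbl 0x3C, slot 17 ⇒ 0x3F007 (P1/RW1/US1/PS0)
  → PA=0x3F8CC  (3 entries read)
#1 VA=0x7C2E002E8 (r,kernel):
  lvl0: tbl 0x37, slot 31 ⇒ 0x40007 (P1/RW1/US1/PS0)
  lvl1: tbl 0x40, slot 23 ⇒ 0x7C000 (P0/RW0/US0/PS0)
  → PAGE_NOT_PRESENT  (2 entries read)
#2 VA=0x700000C65 (w,kernel):
  lvl0: tbl 0x37, slot 28 ⇒ 0x41087 (P1/RW1/US1/PS1)
  → PA=0x41C65 (huge @L0)  (1 entries read)
#3 VA=0x5C0000F10 (r,kernel):
  lvl0: tbl 0x37, slot 23 ⇒ 0x45087 (P1/RW1/US1/PS1)
  → PA=0x45F10 (huge @L0)  (1 entries read)
#4 VA=0x30060F065 (w,kernel):
  lvl0: tbl 0x37, slot 12 ⇒ 0x47007 (P1/RW1/US1/PS0)
  lvl1: tbl 0x47, slot 3 ⇒ 0x4B007 (P1/RW1/US1/PS0)
  lvl2: tbl 0x4B, slot 15 ⇒ 0x4E007 (P1/RW1/US1/PS0)
  → PA=0x4E065  (3 entries read)

Access #3 fault: NONE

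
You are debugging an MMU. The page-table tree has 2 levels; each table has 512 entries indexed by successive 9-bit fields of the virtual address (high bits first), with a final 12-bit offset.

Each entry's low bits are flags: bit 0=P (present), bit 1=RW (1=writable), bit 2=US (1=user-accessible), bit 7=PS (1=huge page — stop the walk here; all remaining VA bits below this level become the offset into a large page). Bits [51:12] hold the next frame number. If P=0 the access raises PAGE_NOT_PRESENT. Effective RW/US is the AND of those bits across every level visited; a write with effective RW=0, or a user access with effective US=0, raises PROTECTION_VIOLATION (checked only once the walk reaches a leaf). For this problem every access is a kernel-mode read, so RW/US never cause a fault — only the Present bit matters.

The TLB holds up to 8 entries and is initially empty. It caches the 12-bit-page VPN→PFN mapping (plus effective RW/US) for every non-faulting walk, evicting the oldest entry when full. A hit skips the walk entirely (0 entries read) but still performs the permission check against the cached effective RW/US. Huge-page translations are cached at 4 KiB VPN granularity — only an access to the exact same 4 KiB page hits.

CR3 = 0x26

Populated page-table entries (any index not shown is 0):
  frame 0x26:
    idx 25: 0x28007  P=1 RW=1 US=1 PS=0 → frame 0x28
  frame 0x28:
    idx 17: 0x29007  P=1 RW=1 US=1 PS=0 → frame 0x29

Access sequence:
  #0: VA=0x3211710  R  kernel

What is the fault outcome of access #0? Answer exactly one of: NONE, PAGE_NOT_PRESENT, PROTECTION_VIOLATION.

Trace:
#0 VA=0x3211710 (r,kernel):
  [0] read 0x26 idx=25: raw=0x28007 flags P=1 W=1 U=1 S=0
  [1] read 0x28 idx=17: raw=0x29007 flags P=1 W=1 U=1 S=0
  → PA=0x29710  (2 entries read)

Access #0 fault: NONE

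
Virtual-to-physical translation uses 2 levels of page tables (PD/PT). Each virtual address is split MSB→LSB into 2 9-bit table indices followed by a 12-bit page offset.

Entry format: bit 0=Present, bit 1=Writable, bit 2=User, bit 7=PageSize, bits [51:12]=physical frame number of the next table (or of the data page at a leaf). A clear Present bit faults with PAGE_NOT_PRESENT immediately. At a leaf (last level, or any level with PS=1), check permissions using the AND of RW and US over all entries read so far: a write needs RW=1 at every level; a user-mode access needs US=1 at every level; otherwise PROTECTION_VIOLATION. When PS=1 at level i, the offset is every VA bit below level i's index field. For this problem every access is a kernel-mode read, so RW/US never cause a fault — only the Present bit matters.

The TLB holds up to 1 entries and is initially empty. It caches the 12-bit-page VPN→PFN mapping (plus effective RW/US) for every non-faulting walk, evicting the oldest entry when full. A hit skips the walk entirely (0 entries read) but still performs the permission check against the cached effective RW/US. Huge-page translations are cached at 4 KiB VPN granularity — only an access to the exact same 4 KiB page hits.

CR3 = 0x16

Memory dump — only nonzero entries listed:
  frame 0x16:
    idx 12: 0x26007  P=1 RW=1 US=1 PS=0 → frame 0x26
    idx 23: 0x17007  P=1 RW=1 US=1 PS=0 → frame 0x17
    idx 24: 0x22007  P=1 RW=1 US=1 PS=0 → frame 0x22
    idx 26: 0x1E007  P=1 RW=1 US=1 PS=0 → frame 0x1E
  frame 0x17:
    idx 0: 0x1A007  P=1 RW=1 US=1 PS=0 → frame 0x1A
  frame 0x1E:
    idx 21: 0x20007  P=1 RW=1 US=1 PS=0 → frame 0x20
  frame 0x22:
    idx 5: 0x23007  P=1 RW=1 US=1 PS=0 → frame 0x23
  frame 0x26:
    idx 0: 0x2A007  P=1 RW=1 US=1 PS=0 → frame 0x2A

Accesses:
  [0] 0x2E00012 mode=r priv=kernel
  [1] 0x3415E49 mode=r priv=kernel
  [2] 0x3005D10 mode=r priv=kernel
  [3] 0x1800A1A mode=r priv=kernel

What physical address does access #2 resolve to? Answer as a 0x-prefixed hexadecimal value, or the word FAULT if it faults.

Walk each access:
#0 VA=0x2E00012 (r,kernel):
  [0] read 0x16 idx=23: raw=0x17007 flags P=1 W=1 U=1 S=0
  [1] read 0x17 idx=0: raw=0x1A007 flags P=1 W=1 U=1 S=0
  ⇒ phys 0x1A012  [2 reads]
#1 VA=0x3415E49 (r,kernel):
  [0] read 0x16 idx=26: raw=0x1E007 flags P=1 W=1 U=1 S=0
  [1] read 0x1E idx=21: raw=0x20007 flags P=1 W=1 U=1 S=0
  ⇒ phys 0x20E49  [2 reads]
#2 VA=0x3005D10 (r,kernel):
  [0] read 0x16 idx=24: raw=0x22007 flags P=1 W=1 U=1 S=0
  [1] read 0x22 idx=5: raw=0x23007 flags P=1 W=1 U=1 S=0
  ⇒ phys 0x23D10  [2 reads]
#3 VA=0x1800A1A (r,kernel):
  [0] read 0x16 idx=12: raw=0x26007 flags P=1 W=1 U=1 S=0
  [1] read 0x26 idx=0: raw=0x2A007 flags P=1 W=1 U=1 S=0
  ⇒ phys 0x2AA1A  [2 reads]

Access #2 PA: 0x23D10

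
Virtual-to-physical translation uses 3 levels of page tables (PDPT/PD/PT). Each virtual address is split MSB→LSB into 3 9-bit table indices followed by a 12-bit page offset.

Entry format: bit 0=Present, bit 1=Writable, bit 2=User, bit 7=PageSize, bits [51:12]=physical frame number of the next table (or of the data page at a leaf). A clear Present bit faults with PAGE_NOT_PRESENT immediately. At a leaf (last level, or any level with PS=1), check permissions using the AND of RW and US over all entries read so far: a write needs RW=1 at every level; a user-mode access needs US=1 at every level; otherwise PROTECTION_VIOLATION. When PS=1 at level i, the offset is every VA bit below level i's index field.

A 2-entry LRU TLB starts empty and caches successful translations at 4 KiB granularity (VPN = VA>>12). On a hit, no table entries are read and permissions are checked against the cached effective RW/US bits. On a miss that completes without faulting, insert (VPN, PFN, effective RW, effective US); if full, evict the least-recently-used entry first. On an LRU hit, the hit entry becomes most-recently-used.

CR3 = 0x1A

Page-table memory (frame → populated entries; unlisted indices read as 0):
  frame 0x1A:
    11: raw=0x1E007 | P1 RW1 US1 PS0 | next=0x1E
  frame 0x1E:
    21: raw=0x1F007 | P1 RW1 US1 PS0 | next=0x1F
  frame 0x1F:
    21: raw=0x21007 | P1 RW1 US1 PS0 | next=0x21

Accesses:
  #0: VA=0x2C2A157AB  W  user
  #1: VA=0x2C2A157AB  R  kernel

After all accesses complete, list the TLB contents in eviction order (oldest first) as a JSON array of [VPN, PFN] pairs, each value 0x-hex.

Trace:
#0 VA=0x2C2A157AB (w,user):
  [0] read 0x1A idx=11: raw=0x1E007 flags P=1 W=1 U=1 S=0
  [1] read 0x1E idx=21: raw=0x1F007 flags P=1 W=1 U=1 S=0
  [2] read 0x1F idx=21: raw=0x21007 flags P=1 W=1 U=1 S=0
  ✓ 0x217AB  — 3 lookups
#1 VA=0x2C2A157AB (r,kernel):
  TLB hit vpn=0x2C2A15 → PA=0x217AB

TLB: [["0x2C2A15", "0x21"]]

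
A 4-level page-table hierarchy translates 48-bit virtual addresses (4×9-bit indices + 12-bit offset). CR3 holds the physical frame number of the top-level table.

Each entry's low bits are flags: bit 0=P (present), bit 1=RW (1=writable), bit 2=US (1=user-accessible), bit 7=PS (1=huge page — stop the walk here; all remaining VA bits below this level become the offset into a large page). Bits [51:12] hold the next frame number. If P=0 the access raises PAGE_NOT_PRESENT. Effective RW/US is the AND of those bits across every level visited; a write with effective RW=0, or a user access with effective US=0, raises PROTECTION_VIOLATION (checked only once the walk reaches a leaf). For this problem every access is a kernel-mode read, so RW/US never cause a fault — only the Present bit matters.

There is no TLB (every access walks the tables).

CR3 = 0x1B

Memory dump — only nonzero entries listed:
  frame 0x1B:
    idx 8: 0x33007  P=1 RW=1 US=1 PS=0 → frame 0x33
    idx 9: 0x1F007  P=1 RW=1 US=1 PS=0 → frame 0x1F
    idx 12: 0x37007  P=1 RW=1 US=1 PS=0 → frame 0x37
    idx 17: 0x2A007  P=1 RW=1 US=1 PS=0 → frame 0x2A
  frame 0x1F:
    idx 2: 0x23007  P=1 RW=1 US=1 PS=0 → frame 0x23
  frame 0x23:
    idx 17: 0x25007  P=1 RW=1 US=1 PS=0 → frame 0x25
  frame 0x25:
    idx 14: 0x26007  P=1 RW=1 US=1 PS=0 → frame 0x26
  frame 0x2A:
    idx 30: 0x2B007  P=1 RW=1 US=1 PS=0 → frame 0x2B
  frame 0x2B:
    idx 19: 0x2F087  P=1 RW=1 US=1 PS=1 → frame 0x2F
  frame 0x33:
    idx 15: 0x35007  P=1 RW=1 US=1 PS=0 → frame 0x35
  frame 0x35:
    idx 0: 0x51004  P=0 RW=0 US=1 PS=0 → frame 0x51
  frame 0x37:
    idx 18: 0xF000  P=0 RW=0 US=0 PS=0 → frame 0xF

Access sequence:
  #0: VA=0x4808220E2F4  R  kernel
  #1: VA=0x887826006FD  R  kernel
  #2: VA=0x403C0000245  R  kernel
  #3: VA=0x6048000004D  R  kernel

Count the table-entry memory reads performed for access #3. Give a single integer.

Per-access translation:
#0 VA=0x4808220E2F4 (r,kernel):
  lvl0: tbl 0x1B, slot 9 ⇒ 0x1F007 (P1/RW1/US1/PS0)
  lvl1: tbl 0x1F, slot 2 ⇒ 0x23007 (P1/RW1/US1/PS0)
  lvl2: tbl 0x23, slot 17 ⇒ 0x25007 (P1/RW1/US1/PS0)
  lvl3: tbl 0x25, slot 14 ⇒ 0x26007 (P1/RW1/US1/PS0)
  ✓ 0x262F4  — 4 lookups
#1 VA=0x887826006FD (r,kernel):
  lvl0: tbl 0x1B, slot 17 ⇒ 0x2A007 (P1/RW1/US1/PS0)
  lvl1: tbl 0x2A, slot 30 ⇒ 0x2B007 (P1/RW1/US1/PS0)
  lvl2: tbl 0x2B, slot 19 ⇒ 0x2F087 (P1/RW1/US1/PS1)
  ✓ 0x2F6FD (huge @L2)  — 3 lookups
#2 VA=0x403C0000245 (r,kernel):
  lvl0: tbl 0x1B, slot 8 ⇒ 0x33007 (P1/RW1/US1/PS0)
  lvl1: tbl 0x33, slot 15 ⇒ 0x35007 (P1/RW1/US1/PS0)
  lvl2: tbl 0x35, slot 0 ⇒ 0x51004 (P0/RW0/US1/PS0)
  ⇒ fault: PAGE_NOT_PRESENT  — 3 lookups
#3 VA=0x6048000004D (r,kernel):
  lvl0: tbl 0x1B, slot 12 ⇒ 0x37007 (P1/RW1/US1/PS0)
  lvl1: tbl 0x37, slot 18 ⇒ 0xF000 (P0/RW0/US0/PS0)
  ⇒ fault: PAGE_NOT_PRESENT  — 2 lookups

Entries read for #3: 2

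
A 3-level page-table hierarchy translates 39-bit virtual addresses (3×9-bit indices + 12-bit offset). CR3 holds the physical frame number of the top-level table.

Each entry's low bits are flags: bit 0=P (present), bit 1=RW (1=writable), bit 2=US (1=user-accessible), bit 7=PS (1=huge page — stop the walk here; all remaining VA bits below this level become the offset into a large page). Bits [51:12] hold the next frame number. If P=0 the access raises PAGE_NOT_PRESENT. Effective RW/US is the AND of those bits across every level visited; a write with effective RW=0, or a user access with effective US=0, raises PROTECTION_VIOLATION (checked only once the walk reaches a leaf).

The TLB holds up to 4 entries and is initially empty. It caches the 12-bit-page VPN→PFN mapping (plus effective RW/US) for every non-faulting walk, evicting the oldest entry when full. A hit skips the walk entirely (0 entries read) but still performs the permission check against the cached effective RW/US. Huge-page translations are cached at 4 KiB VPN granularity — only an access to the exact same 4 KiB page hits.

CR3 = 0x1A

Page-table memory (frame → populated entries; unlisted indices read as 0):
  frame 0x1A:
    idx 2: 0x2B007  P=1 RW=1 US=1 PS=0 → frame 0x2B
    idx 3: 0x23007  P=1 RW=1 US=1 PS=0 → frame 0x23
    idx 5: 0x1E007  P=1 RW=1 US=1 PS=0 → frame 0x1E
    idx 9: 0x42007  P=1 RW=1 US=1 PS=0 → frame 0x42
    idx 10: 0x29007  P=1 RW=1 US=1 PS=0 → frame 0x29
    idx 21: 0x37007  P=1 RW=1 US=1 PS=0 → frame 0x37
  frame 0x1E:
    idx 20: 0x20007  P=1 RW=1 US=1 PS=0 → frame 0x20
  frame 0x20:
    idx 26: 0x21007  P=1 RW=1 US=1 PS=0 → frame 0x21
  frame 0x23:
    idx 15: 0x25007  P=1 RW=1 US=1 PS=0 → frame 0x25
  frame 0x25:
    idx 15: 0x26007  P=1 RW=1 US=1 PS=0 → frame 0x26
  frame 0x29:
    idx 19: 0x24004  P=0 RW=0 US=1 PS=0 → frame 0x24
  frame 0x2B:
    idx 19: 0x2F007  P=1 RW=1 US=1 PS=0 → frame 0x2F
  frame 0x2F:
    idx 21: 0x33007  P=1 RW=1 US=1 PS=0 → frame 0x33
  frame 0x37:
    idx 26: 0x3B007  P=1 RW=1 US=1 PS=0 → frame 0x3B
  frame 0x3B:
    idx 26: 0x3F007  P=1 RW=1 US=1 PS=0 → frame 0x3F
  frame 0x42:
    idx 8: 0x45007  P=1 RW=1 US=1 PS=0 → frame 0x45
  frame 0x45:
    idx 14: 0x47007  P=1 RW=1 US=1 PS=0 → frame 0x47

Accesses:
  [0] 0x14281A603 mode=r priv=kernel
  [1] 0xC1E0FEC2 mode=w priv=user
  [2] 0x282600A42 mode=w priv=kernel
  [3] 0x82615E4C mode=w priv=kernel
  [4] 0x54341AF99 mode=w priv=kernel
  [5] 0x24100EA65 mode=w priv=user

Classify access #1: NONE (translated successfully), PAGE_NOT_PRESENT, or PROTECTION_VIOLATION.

Trace:
#0 VA=0x14281A603 (r,kernel):
  [0] read 0x1A idx=5: raw=0x1E007 flags P=1 W=1 U=1 S=0
  [1] read 0x1E idx=20: raw=0x20007 flags P=1 W=1 U=1 S=0
  [2] read 0x20 idx=26: raw=0x21007 flags P=1 W=1 U=1 S=0
  ⇒ phys 0x21603  [3 reads]
#1 VA=0xC1E0FEC2 (w,user):
  [0] read 0x1A idx=3: raw=0x23007 flags P=1 W=1 U=1 S=0
  [1] read 0x23 idx=15: raw=0x25007 flags P=1 W=1 U=1 S=0
  [2] read 0x25 idx=15: raw=0x26007 flags P=1 W=1 U=1 S=0
  ⇒ phys 0x26EC2  [3 reads]
#2 VA=0x282600A42 (w,kernel):
  [0] read 0x1A idx=10: raw=0x29007 flags P=1 W=1 U=1 S=0
  [1] read 0x29 idx=19: raw=0x24004 flags P=0 W=0 U=1 S=0
  ✗ PAGE_NOT_PRESENT  [2 reads]
#3 VA=0x82615E4C (w,kernel):
  [0] read 0x1A idx=2: raw=0x2B007 flags P=1 W=1 U=1 S=0
  [1] read 0x2B idx=19: raw=0x2F007 flags P=1 W=1 U=1 S=0
  [2] read 0x2F idx=21: raw=0x33007 flags P=1 W=1 U=1 S=0
  ⇒ phys 0x33E4C  [3 reads]
#4 VA=0x54341AF99 (w,kernel):
  [0] read 0x1A idx=21: raw=0x37007 flags P=1 W=1 U=1 S=0
  [1] read 0x37 idx=26: raw=0x3B007 flags P=1 W=1 U=1 S=0
  [2] read 0x3B idx=26: raw=0x3F007 flags P=1 W=1 U=1 S=0
  ⇒ phys 0x3FF99  [3 reads]
#5 VA=0x24100EA65 (w,user):
  [0] read 0x1A idx=9: raw=0x42007 flags P=1 W=1 U=1 S=0
  [1] read 0x42 idx=8: raw=0x45007 flags P=1 W=1 U=1 S=0
  [2] read 0x45 idx=14: raw=0x47007 flags P=1 W=1 U=1 S=0
  ⇒ phys 0x47A65  [3 reads]

Access #1 fault: NONE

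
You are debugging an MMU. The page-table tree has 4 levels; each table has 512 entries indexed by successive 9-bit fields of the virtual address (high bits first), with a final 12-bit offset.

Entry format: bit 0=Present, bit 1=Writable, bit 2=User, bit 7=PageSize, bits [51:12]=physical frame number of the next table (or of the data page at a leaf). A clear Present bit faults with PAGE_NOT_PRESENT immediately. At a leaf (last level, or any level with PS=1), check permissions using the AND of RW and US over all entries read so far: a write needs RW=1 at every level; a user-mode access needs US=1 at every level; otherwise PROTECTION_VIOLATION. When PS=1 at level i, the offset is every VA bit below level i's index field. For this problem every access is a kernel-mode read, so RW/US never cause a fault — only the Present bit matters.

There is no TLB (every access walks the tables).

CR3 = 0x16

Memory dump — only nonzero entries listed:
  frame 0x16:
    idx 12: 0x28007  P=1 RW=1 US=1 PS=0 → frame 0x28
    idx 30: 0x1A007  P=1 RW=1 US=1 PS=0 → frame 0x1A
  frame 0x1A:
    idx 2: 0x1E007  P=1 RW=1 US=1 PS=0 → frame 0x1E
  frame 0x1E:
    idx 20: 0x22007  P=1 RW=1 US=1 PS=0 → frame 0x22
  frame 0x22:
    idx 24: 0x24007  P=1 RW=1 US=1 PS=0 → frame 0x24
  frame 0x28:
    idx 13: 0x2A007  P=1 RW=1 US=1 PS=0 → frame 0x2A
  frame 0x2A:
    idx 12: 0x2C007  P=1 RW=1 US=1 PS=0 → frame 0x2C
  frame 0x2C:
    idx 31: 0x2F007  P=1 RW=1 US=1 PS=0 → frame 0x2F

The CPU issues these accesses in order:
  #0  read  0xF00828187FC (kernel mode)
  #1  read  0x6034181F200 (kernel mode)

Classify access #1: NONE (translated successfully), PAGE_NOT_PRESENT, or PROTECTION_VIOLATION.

Per-access translation:
#0 VA=0xF00828187FC (r,kernel):
  L0 @0x16[30] → 0x1A007  P=1,RW=1,US=1,PS=0
  L1 @0x1A[2] → 0x1E007  P=1,RW=1,US=1,PS=0
  L2 @0x1E[20] → 0x22007  P=1,RW=1,US=1,PS=0
  L3 @0x22[24] → 0x24007  P=1,RW=1,US=1,PS=0
  ⇒ phys 0x247FC  [4 reads]
#1 VA=0x6034181F200 (r,kernel):
  L0 @0x16[12] → 0x28007  P=1,RW=1,US=1,PS=0
  L1 @0x28[13] → 0x2A007  P=1,RW=1,US=1,PS=0
  L2 @0x2A[12] → 0x2C007  P=1,RW=1,US=1,PS=0
  L3 @0x2C[31] → 0x2F007  P=1,RW=1,US=1,PS=0
  ⇒ phys 0x2F200  [4 reads]

Access #1 fault: NONE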